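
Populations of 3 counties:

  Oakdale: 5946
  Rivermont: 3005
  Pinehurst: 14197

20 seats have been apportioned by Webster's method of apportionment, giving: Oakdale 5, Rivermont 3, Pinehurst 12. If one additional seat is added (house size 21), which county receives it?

Pinehurst

Priority for the next seat is population ÷ (current seats + 0.5).
Priorities: Oakdale 1081.091, Rivermont 858.571, Pinehurst 1135.760.
Highest priority: Pinehurst.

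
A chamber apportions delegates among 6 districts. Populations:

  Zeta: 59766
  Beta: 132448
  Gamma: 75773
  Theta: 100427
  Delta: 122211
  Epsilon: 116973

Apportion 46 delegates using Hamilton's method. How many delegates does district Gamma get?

Standard divisor: 607598 ÷ 46 ≈ 13208.652.
Standard quotas: Zeta 4.5248, Beta 10.0274, Gamma 5.7366, Theta 7.6031, Delta 9.2523, Epsilon 8.8558.
Lower quotas: Zeta 4, Beta 10, Gamma 5, Theta 7, Delta 9, Epsilon 8 (sum 43, leaving 3 seats).
Remainders in descending order: Epsilon 0.8558, Gamma 0.7366, Theta 0.6031, Zeta 0.5248, Delta 0.2523, Beta 0.0274.
The surplus seats go to Epsilon, Gamma, Theta.
Gamma receives 6.

6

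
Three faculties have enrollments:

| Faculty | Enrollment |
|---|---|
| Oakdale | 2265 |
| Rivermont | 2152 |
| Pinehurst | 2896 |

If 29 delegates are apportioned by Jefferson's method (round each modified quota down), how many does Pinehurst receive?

Standard divisor 7313/29 ≈ 252.172; standard quotas: Oakdale 8.982, Rivermont 8.534, Pinehurst 11.484.
Rounding down gives 8, 8, 11 = 27 seats, so the divisor must be adjusted.
With modified divisor 240: modified quotas Oakdale 9.438, Rivermont 8.967, Pinehurst 12.067.
Rounding down: Oakdale 9, Rivermont 8, Pinehurst 12 (total 29).
Pinehurst receives 12.

12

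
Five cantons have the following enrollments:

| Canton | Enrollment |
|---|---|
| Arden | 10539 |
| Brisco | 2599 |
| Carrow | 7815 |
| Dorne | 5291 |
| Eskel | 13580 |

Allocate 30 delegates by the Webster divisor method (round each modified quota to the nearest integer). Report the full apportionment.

Arden: 8; Brisco: 2; Carrow: 6; Dorne: 4; Eskel: 10

Standard divisor 39824/30 ≈ 1327.467; standard quotas: Arden 7.939, Brisco 1.958, Carrow 5.887, Dorne 3.986, Eskel 10.230.
Rounding to the nearest integer gives Arden 8, Brisco 2, Carrow 6, Dorne 4, Eskel 10 — total 30, matching the house size, so no adjustment is needed.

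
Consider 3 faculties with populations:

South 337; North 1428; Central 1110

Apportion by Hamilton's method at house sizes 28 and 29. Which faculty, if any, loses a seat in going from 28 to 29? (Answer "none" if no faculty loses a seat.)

At 28 seats: South 3, North 14, Central 11.
At 29 seats: South 3, North 15, Central 11.
No faculty's allocation decreased.

none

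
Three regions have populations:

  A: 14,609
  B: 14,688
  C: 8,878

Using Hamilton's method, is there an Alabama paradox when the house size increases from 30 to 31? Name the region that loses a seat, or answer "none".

none

At 30 seats: A 11, B 12, C 7.
At 31 seats: A 12, B 12, C 7.
No region's allocation decreased.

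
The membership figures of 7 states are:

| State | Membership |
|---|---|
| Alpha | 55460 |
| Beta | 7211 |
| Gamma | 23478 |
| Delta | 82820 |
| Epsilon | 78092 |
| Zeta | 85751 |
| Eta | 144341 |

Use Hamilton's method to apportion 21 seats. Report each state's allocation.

The standard divisor is 477153/21 ≈ 22721.571.
Standard quotas: Alpha 2.4409, Beta 0.3174, Gamma 1.0333, Delta 3.6450, Epsilon 3.4369, Zeta 3.7740, Eta 6.3526.
Lower quotas: Alpha 2, Beta 0, Gamma 1, Delta 3, Epsilon 3, Zeta 3, Eta 6 (sum 18, leaving 3 seats).
Remainders in descending order: Zeta 0.7740, Delta 0.6450, Alpha 0.4409, Epsilon 0.4369, Eta 0.3526, Beta 0.3174, Gamma 0.0333.
The surplus seats go to Zeta, Delta, Alpha.

Alpha: 3; Beta: 0; Gamma: 1; Delta: 4; Epsilon: 3; Zeta: 4; Eta: 6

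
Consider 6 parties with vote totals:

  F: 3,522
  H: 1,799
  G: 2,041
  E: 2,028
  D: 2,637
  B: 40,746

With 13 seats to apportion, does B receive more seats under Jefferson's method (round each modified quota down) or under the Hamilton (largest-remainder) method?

Jefferson: F 1, H 0, G 0, E 0, D 0, B 12.
Hamilton: F 1, H 0, G 1, E 0, D 1, B 10.
B gets 12 under Jefferson and 10 under Hamilton.

Jefferson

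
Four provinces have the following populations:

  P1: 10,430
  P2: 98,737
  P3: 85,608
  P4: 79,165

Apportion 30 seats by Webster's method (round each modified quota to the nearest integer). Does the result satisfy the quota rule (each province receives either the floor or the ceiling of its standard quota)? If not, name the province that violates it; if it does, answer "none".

Standard quotas: P1 1.142, P2 10.813, P3 9.375, P4 8.670.
Webster allocation: P1 1, P2 11, P3 9, P4 9.
Every allocation lies between the lower and upper quota.

none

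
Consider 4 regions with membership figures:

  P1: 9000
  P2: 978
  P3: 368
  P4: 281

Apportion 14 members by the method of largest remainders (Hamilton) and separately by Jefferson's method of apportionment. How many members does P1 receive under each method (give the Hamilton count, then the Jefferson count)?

12 and 13

Hamilton: P1 12, P2 1, P3 1, P4 0.
Jefferson: P1 13, P2 1, P3 0, P4 0.
P1 gets 12 under Hamilton and 13 under Jefferson.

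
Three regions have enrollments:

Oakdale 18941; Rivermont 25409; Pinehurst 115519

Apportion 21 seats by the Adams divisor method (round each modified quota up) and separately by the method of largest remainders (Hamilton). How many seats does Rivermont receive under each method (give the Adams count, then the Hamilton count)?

Adams: Oakdale 3, Rivermont 4, Pinehurst 14.
Hamilton: Oakdale 3, Rivermont 3, Pinehurst 15.
Rivermont gets 4 under Adams and 3 under Hamilton.

4 and 3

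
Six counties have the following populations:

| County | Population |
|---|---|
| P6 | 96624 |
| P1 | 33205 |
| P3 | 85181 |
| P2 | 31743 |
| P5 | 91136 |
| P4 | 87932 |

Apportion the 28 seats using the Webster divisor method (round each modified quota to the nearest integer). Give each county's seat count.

P6=6, P1=2, P3=6, P2=2, P5=6, P4=6

Standard divisor 425821/28 ≈ 15207.893; standard quotas: P6 6.354, P1 2.183, P3 5.601, P2 2.087, P5 5.993, P4 5.782.
Rounding to the nearest integer gives P6 6, P1 2, P3 6, P2 2, P5 6, P4 6 — total 28, matching the house size, so no adjustment is needed.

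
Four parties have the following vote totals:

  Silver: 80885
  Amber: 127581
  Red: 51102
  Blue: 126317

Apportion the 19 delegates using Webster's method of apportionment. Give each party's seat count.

Standard divisor 385885/19 ≈ 20309.737; standard quotas: Silver 3.983, Amber 6.282, Red 2.516, Blue 6.220.
Rounding to the nearest integer gives Silver 4, Amber 6, Red 3, Blue 6 — total 19, matching the house size, so no adjustment is needed.

Silver: 4, Amber: 6, Red: 3, Blue: 6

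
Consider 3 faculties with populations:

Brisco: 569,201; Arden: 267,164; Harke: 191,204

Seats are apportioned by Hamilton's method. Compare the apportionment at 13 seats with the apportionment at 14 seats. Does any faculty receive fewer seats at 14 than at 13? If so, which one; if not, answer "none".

Harke

At 13 seats: Brisco 7, Arden 3, Harke 3.
At 14 seats: Brisco 8, Arden 4, Harke 2.
Harke drops from 3 to 2.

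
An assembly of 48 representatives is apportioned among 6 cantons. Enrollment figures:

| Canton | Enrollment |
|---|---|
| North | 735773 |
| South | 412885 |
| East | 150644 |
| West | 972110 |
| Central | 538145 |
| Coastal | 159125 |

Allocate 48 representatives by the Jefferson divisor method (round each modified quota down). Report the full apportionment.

North: 12, South: 7, East: 2, West: 16, Central: 9, Coastal: 2

Standard divisor 2968682/48 ≈ 61847.542; standard quotas: North 11.897, South 6.676, East 2.436, West 15.718, Central 8.701, Coastal 2.573.
Rounding down gives 11, 6, 2, 15, 8, 2 = 44 seats, so the divisor must be adjusted.
With modified divisor 58100: modified quotas North 12.664, South 7.106, East 2.593, West 16.732, Central 9.262, Coastal 2.739.
Rounding down: North 12, South 7, East 2, West 16, Central 9, Coastal 2 (total 48).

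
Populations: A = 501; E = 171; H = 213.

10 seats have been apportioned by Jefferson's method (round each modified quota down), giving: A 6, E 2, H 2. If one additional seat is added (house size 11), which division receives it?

Priority for the next seat is population ÷ (current seats + 1).
Priorities: A 71.571, E 57.000, H 71.000.
Highest priority: A.

A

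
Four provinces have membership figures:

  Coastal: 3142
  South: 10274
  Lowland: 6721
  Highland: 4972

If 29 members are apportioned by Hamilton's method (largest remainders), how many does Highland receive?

The standard divisor is 25109/29 ≈ 865.828.
Standard quotas: Coastal 3.6289, South 11.8661, Lowland 7.7625, Highland 5.7425.
Lower quotas: Coastal 3, South 11, Lowland 7, Highland 5 (sum 26, leaving 3 seats).
Remainders in descending order: South 0.8661, Lowland 0.7625, Highland 0.7425, Coastal 0.6289.
The surplus seats go to South, Lowland, Highland.
Highland receives 6.

6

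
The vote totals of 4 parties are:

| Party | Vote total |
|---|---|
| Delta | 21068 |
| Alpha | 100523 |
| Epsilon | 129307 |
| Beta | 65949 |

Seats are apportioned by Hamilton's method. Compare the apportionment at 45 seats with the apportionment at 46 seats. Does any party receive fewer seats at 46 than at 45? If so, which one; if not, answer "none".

Beta

At 45 seats: Delta 3, Alpha 14, Epsilon 18, Beta 10.
At 46 seats: Delta 3, Alpha 15, Epsilon 19, Beta 9.
Beta drops from 10 to 9.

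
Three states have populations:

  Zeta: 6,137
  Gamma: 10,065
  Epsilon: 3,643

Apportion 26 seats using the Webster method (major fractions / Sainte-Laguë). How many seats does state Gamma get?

13

Standard divisor 19845/26 ≈ 763.269; standard quotas: Zeta 8.040, Gamma 13.187, Epsilon 4.773.
Rounding to the nearest integer gives Zeta 8, Gamma 13, Epsilon 5 — total 26, matching the house size, so no adjustment is needed.
Gamma receives 13.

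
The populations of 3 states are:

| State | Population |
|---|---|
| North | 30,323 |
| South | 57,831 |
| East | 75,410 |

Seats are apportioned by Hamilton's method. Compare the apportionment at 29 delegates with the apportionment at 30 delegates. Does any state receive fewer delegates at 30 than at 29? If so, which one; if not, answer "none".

North

At 29 seats: North 6, South 10, East 13.
At 30 seats: North 5, South 11, East 14.
North drops from 6 to 5.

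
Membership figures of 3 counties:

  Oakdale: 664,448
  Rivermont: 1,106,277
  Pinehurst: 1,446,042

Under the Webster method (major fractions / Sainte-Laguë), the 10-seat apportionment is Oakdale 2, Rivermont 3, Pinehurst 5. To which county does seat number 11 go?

Priority for the next seat is population ÷ (current seats + 0.5).
Priorities: Oakdale 265779.200, Rivermont 316079.143, Pinehurst 262916.727.
Highest priority: Rivermont.

Rivermont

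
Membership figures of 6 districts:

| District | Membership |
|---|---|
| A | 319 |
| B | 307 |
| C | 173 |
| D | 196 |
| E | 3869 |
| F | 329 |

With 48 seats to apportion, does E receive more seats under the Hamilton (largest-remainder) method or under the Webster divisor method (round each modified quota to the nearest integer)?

Hamilton

Hamilton: A 3, B 3, C 1, D 2, E 36, F 3.
Webster: A 3, B 3, C 2, D 2, E 35, F 3.
E gets 36 under Hamilton and 35 under Webster.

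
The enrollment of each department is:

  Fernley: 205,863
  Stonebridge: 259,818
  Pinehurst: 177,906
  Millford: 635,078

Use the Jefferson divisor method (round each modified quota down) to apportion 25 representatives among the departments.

Standard divisor 1278665/25 ≈ 51146.6; standard quotas: Fernley 4.025, Stonebridge 5.080, Pinehurst 3.478, Millford 12.417.
Rounding down gives 4, 5, 3, 12 = 24 seats, so the divisor must be adjusted.
With modified divisor 47100: modified quotas Fernley 4.371, Stonebridge 5.516, Pinehurst 3.777, Millford 13.484.
Rounding down: Fernley 4, Stonebridge 5, Pinehurst 3, Millford 13 (total 25).

Fernley 4; Stonebridge 5; Pinehurst 3; Millford 13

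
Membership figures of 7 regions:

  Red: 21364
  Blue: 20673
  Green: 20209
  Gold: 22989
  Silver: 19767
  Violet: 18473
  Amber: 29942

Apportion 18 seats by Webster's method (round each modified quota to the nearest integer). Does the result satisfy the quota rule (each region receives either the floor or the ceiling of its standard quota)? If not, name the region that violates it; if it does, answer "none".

Standard quotas: Red 2.507, Blue 2.426, Green 2.371, Gold 2.697, Silver 2.319, Violet 2.167, Amber 3.513.
Webster allocation: Red 3, Blue 2, Green 2, Gold 3, Silver 2, Violet 2, Amber 4.
Every allocation lies between the lower and upper quota.

none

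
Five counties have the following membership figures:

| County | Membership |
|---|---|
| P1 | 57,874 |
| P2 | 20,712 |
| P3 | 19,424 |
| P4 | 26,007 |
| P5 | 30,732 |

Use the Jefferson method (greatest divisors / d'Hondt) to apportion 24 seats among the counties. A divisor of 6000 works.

With modified divisor 6000: modified quotas P1 9.646, P2 3.452, P3 3.237, P4 4.335, P5 5.122.
Rounding down: P1 9, P2 3, P3 3, P4 4, P5 5 (total 24).

P1: 9, P2: 3, P3: 3, P4: 4, P5: 5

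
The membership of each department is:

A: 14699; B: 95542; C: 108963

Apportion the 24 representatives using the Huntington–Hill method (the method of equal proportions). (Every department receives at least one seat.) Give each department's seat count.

With divisor 9297: modified quotas A 1.581, B 10.277, C 11.720.
Geometric-mean thresholds: A √(1·2)=1.414, B √(10·11)=10.488, C √(11·12)=11.489.
Each quota rounded against its threshold gives A 2, B 10, C 12 (total 24).

A: 2, B: 10, C: 12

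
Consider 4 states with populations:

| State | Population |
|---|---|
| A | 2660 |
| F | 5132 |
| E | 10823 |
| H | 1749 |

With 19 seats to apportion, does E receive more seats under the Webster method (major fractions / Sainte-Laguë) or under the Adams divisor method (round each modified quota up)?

Webster

Webster: A 2, F 5, E 10, H 2.
Adams: A 3, F 5, E 9, H 2.
E gets 10 under Webster and 9 under Adams.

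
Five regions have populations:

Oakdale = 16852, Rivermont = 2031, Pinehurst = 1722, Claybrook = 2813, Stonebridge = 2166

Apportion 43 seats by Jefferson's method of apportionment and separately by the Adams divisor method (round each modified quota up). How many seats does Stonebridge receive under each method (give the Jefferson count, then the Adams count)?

3 and 4

Jefferson: Oakdale 29, Rivermont 3, Pinehurst 3, Claybrook 5, Stonebridge 3.
Adams: Oakdale 27, Rivermont 4, Pinehurst 3, Claybrook 5, Stonebridge 4.
Stonebridge gets 3 under Jefferson and 4 under Adams.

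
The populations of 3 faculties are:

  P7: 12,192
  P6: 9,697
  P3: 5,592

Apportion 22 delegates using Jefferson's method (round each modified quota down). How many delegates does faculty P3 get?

Standard divisor 27481/22 ≈ 1249.136; standard quotas: P7 9.760, P6 7.763, P3 4.477.
Rounding down gives 9, 7, 4 = 20 seats, so the divisor must be adjusted.
With modified divisor 1200: modified quotas P7 10.160, P6 8.081, P3 4.660.
Rounding down: P7 10, P6 8, P3 4 (total 22).
P3 receives 4.

4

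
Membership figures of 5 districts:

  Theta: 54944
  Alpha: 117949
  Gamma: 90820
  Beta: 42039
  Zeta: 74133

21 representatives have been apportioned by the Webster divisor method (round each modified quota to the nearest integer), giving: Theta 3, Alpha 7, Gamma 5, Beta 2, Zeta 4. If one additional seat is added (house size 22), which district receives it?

Priority for the next seat is population ÷ (current seats + 0.5).
Priorities: Theta 15698.286, Alpha 15726.533, Gamma 16512.727, Beta 16815.600, Zeta 16474.000.
Highest priority: Beta.

Beta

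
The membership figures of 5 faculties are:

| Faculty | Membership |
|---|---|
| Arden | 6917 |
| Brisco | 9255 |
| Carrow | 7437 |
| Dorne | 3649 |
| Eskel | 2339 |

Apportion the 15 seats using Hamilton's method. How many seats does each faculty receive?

The standard divisor is 29597/15 ≈ 1973.133.
Standard quotas: Arden 3.5056, Brisco 4.6905, Carrow 3.7691, Dorne 1.8493, Eskel 1.1854.
Lower quotas: Arden 3, Brisco 4, Carrow 3, Dorne 1, Eskel 1 (sum 12, leaving 3 seats).
Remainders in descending order: Dorne 0.8493, Carrow 0.7691, Brisco 0.6905, Arden 0.5056, Eskel 0.1854.
Largest remainders: Dorne, Carrow, Brisco receive the extra seats.

Arden: 3; Brisco: 5; Carrow: 4; Dorne: 2; Eskel: 1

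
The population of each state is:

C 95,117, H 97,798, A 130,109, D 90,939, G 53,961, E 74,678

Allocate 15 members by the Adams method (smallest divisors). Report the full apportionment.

C 3, H 3, A 3, D 2, G 2, E 2

Standard divisor 542602/15 ≈ 36173.467; standard quotas: C 2.629, H 2.704, A 3.597, D 2.514, G 1.492, E 2.064.
Rounding up gives 3, 3, 4, 3, 2, 3 = 18 seats, so the divisor must be adjusted.
With modified divisor 46500: modified quotas C 2.046, H 2.103, A 2.798, D 1.956, G 1.160, E 1.606.
Rounding up: C 3, H 3, A 3, D 2, G 2, E 2 (total 15).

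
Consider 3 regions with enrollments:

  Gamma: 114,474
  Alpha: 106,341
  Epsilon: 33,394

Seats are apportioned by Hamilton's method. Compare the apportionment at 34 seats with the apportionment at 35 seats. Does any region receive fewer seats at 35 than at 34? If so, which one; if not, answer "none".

Epsilon

At 34 seats: Gamma 15, Alpha 14, Epsilon 5.
At 35 seats: Gamma 16, Alpha 15, Epsilon 4.
Epsilon drops from 5 to 4.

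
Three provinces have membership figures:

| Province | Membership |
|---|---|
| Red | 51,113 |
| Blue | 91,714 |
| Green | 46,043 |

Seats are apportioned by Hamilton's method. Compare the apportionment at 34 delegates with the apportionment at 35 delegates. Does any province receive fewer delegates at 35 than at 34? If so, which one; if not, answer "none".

none

At 34 seats: Red 9, Blue 17, Green 8.
At 35 seats: Red 9, Blue 17, Green 9.
No province's allocation decreased.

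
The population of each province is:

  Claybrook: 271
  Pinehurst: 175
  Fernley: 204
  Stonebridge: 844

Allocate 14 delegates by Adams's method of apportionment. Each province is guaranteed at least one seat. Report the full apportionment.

Standard divisor 1494/14 ≈ 106.714; standard quotas: Claybrook 2.539, Pinehurst 1.640, Fernley 1.912, Stonebridge 7.909.
Rounding up gives 3, 2, 2, 8 = 15 seats, so the divisor must be adjusted.
With modified divisor 130: modified quotas Claybrook 2.085, Pinehurst 1.346, Fernley 1.569, Stonebridge 6.492.
Rounding up: Claybrook 3, Pinehurst 2, Fernley 2, Stonebridge 7 (total 14).

Claybrook: 3, Pinehurst: 2, Fernley: 2, Stonebridge: 7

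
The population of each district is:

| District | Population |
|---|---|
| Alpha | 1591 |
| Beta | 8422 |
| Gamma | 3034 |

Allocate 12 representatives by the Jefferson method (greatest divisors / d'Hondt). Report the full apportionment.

Alpha=1; Beta=8; Gamma=3

Standard divisor 13047/12 ≈ 1087.25; standard quotas: Alpha 1.463, Beta 7.746, Gamma 2.791.
Rounding down gives 1, 7, 2 = 10 seats, so the divisor must be adjusted.
With modified divisor 1000: modified quotas Alpha 1.591, Beta 8.422, Gamma 3.034.
Rounding down: Alpha 1, Beta 8, Gamma 3 (total 12).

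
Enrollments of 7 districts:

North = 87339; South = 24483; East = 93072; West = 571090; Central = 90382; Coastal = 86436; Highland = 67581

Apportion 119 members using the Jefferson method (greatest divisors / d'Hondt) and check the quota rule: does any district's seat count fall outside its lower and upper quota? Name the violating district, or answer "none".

West

Standard quotas: North 10.186, South 2.855, East 10.854, West 66.602, Central 10.541, Coastal 10.080, Highland 7.881.
Jefferson allocation: North 10, South 2, East 11, West 68, Central 10, Coastal 10, Highland 8.
West has quota 66.602 (lower 66, upper 67) but receives 68 — outside the quota interval.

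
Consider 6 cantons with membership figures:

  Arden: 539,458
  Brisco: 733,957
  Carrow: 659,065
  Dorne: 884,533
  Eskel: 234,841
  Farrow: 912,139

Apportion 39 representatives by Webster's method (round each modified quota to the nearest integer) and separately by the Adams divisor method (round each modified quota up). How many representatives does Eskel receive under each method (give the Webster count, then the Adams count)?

Webster: Arden 5, Brisco 7, Carrow 7, Dorne 9, Eskel 2, Farrow 9.
Adams: Arden 5, Brisco 7, Carrow 6, Dorne 9, Eskel 3, Farrow 9.
Eskel gets 2 under Webster and 3 under Adams.

2 and 3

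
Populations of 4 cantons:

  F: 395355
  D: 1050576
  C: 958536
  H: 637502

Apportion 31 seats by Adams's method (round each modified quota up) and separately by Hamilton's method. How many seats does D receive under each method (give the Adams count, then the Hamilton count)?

10 and 11

Adams: F 4, D 10, C 10, H 7.
Hamilton: F 4, D 11, C 10, H 6.
D gets 10 under Adams and 11 under Hamilton.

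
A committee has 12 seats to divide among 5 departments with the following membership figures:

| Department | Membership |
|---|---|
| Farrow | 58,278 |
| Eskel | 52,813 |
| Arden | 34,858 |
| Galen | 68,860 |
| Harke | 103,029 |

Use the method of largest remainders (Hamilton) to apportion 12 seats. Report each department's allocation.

Farrow 2, Eskel 2, Arden 1, Galen 3, Harke 4

Standard divisor: 317838 ÷ 12 ≈ 26486.5.
Standard quotas: Farrow 2.2003, Eskel 1.9940, Arden 1.3161, Galen 2.5998, Harke 3.8899.
Lower quotas: Farrow 2, Eskel 1, Arden 1, Galen 2, Harke 3 (sum 9, leaving 3 seats).
Remainders in descending order: Eskel 0.9940, Harke 0.8899, Galen 0.5998, Arden 0.3161, Farrow 0.2003.
Largest remainders: Eskel, Harke, Galen receive the extra seats.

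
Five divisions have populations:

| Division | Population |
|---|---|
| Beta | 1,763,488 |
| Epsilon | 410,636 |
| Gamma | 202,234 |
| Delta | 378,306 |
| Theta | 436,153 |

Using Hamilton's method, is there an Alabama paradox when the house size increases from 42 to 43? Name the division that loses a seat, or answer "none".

At 42 seats: Beta 23, Epsilon 5, Gamma 3, Delta 5, Theta 6.
At 43 seats: Beta 24, Epsilon 5, Gamma 3, Delta 5, Theta 6.
No division's allocation decreased.

none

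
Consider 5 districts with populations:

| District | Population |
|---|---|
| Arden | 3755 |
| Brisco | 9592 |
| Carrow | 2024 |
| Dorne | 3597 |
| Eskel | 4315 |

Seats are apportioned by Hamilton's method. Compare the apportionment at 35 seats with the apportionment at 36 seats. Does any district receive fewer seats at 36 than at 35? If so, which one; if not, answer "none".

At 35 seats: Arden 6, Brisco 14, Carrow 3, Dorne 5, Eskel 7.
At 36 seats: Arden 6, Brisco 15, Carrow 3, Dorne 5, Eskel 7.
No district's allocation decreased.

none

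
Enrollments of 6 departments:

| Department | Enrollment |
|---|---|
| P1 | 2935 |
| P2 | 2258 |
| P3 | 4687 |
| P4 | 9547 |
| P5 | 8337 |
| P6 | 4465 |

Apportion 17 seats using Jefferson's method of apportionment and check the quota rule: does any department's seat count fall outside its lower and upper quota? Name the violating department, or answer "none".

none

Standard quotas: P1 1.548, P2 1.191, P3 2.472, P4 5.036, P5 4.398, P6 2.355.
Jefferson allocation: P1 1, P2 1, P3 2, P4 6, P5 5, P6 2.
Every allocation lies between the lower and upper quota.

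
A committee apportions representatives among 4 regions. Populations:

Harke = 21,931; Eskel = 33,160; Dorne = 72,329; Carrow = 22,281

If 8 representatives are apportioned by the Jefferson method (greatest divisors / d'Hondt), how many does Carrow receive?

1

Standard divisor 149701/8 ≈ 18712.625; standard quotas: Harke 1.172, Eskel 1.772, Dorne 3.865, Carrow 1.191.
Rounding down gives 1, 1, 3, 1 = 6 seats, so the divisor must be adjusted.
With modified divisor 15500: modified quotas Harke 1.415, Eskel 2.139, Dorne 4.666, Carrow 1.437.
Rounding down: Harke 1, Eskel 2, Dorne 4, Carrow 1 (total 8).
Carrow receives 1.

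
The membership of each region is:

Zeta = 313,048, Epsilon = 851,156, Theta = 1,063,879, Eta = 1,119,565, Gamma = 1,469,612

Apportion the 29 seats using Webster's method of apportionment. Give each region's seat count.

Standard divisor 4817260/29 ≈ 166112.414; standard quotas: Zeta 1.885, Epsilon 5.124, Theta 6.405, Eta 6.740, Gamma 8.847.
Rounding to the nearest integer gives Zeta 2, Epsilon 5, Theta 6, Eta 7, Gamma 9 — total 29, matching the house size, so no adjustment is needed.

Zeta=2; Epsilon=5; Theta=6; Eta=7; Gamma=9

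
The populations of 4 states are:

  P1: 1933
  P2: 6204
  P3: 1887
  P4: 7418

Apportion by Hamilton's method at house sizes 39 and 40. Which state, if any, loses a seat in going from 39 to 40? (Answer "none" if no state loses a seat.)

none

At 39 seats: P1 4, P2 14, P3 4, P4 17.
At 40 seats: P1 5, P2 14, P3 4, P4 17.
No state's allocation decreased.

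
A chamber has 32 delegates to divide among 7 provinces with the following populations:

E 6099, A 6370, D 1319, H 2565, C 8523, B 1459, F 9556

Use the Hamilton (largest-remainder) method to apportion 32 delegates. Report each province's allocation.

Standard divisor: 35891 ÷ 32 ≈ 1121.594.
Standard quotas: E 5.4378, A 5.6794, D 1.1760, H 2.2869, C 7.5990, B 1.3008, F 8.5200.
Lower quotas: E 5, A 5, D 1, H 2, C 7, B 1, F 8 (sum 29, leaving 3 seats).
Remainders in descending order: A 0.6794, C 0.5990, F 0.5200, E 0.4378, B 0.3008, H 0.2869, D 0.1760.
Largest remainders: A, C, F receive the extra seats.

E=5, A=6, D=1, H=2, C=8, B=1, F=9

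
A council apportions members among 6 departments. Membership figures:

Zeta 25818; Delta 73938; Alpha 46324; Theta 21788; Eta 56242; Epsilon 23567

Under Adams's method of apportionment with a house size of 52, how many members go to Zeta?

6

Standard divisor 247677/52 ≈ 4763.019; standard quotas: Zeta 5.421, Delta 15.523, Alpha 9.726, Theta 4.574, Eta 11.808, Epsilon 4.948.
Rounding up gives 6, 16, 10, 5, 12, 5 = 54 seats, so the divisor must be adjusted.
With modified divisor 5130: modified quotas Zeta 5.033, Delta 14.413, Alpha 9.030, Theta 4.247, Eta 10.963, Epsilon 4.594.
Rounding up: Zeta 6, Delta 15, Alpha 10, Theta 5, Eta 11, Epsilon 5 (total 52).
Zeta receives 6.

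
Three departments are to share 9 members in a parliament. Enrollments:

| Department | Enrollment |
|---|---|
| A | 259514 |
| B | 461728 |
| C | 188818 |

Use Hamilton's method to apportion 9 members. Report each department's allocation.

A 3, B 4, C 2

Total 910060; standard divisor 910060/9 ≈ 101117.778.
Standard quotas: A 2.5665, B 4.5662, C 1.8673.
Lower quotas: A 2, B 4, C 1 (sum 7, leaving 2 seats).
Remainders in descending order: C 0.8673, A 0.5665, B 0.5662.
Largest remainders: C, A receive the extra seats.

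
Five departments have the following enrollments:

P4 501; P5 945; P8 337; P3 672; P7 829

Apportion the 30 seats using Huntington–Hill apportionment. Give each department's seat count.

P4 5, P5 9, P8 3, P3 6, P7 7

With divisor 111: modified quotas P4 4.514, P5 8.514, P8 3.036, P3 6.054, P7 7.468.
Geometric-mean thresholds: P4 √(4·5)=4.472, P5 √(8·9)=8.485, P8 √(3·4)=3.464, P3 √(6·7)=6.481, P7 √(7·8)=7.483.
Each quota rounded against its threshold gives P4 5, P5 9, P8 3, P3 6, P7 7 (total 30).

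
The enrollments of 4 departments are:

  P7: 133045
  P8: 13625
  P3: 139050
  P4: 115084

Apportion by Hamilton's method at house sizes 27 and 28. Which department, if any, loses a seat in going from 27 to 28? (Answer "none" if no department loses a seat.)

none

At 27 seats: P7 9, P8 1, P3 9, P4 8.
At 28 seats: P7 9, P8 1, P3 10, P4 8.
No department's allocation decreased.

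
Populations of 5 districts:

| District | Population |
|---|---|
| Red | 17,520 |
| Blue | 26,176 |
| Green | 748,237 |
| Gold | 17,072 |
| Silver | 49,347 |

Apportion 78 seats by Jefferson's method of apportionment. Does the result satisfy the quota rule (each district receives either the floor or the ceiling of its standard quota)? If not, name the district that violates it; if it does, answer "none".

Green

Standard quotas: Red 1.592, Blue 2.379, Green 67.994, Gold 1.551, Silver 4.484.
Jefferson allocation: Red 1, Blue 2, Green 70, Gold 1, Silver 4.
Green has quota 67.994 (lower 67, upper 68) but receives 70 — outside the quota interval.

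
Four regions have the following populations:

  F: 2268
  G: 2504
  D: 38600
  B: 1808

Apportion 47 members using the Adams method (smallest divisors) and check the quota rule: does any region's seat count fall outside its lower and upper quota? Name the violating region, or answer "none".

D

Standard quotas: F 2.359, G 2.605, D 40.155, B 1.881.
Adams allocation: F 3, G 3, D 39, B 2.
D has quota 40.155 (lower 40, upper 41) but receives 39 — outside the quota interval.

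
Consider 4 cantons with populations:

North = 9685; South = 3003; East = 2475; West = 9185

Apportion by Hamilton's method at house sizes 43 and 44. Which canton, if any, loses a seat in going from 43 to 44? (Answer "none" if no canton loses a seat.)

East

At 43 seats: North 17, South 5, East 5, West 16.
At 44 seats: North 18, South 5, East 4, West 17.
East drops from 5 to 4.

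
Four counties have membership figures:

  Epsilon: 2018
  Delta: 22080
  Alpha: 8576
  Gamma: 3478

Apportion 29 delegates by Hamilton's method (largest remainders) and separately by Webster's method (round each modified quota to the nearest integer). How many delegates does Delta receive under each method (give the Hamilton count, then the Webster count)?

Hamilton: Epsilon 1, Delta 18, Alpha 7, Gamma 3.
Webster: Epsilon 2, Delta 17, Alpha 7, Gamma 3.
Delta gets 18 under Hamilton and 17 under Webster.

18 and 17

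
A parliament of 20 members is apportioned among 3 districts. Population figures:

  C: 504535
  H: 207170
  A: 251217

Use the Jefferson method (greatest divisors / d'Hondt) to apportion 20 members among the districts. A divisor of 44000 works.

With modified divisor 44000: modified quotas C 11.467, H 4.708, A 5.709.
Rounding down: C 11, H 4, A 5 (total 20).

C: 11; H: 4; A: 5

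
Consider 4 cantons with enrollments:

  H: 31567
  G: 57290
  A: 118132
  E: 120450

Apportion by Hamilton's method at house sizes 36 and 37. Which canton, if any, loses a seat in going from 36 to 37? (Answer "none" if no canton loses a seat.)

At 36 seats: H 4, G 6, A 13, E 13.
At 37 seats: H 4, G 6, A 13, E 14.
No canton's allocation decreased.

none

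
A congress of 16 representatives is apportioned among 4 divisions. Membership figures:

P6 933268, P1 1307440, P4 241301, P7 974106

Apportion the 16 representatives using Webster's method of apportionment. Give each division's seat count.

Standard divisor 3456115/16 ≈ 216007.188; standard quotas: P6 4.321, P1 6.053, P4 1.117, P7 4.510.
Rounding to the nearest integer gives P6 4, P1 6, P4 1, P7 5 — total 16, matching the house size, so no adjustment is needed.

P6=4, P1=6, P4=1, P7=5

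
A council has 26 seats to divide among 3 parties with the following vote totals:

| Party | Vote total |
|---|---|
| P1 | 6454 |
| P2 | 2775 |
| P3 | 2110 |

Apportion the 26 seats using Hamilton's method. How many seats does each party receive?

Standard divisor: 11339 ÷ 26 ≈ 436.115.
Standard quotas: P1 14.7988, P2 6.3630, P3 4.8382.
Lower quotas: P1 14, P2 6, P3 4 (sum 24, leaving 2 seats).
Remainders in descending order: P3 0.8382, P1 0.7988, P2 0.3630.
Largest remainders: P3, P1 receive the extra seats.

P1 15; P2 6; P3 5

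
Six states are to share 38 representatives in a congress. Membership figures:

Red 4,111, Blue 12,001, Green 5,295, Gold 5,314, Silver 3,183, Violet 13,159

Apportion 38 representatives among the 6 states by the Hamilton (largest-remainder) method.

The standard divisor is 43063/38 ≈ 1133.237.
Standard quotas: Red 3.6277, Blue 10.5900, Green 4.6725, Gold 4.6892, Silver 2.8088, Violet 11.6119.
Lower quotas: Red 3, Blue 10, Green 4, Gold 4, Silver 2, Violet 11 (sum 34, leaving 4 seats).
Remainders in descending order: Silver 0.8088, Gold 0.6892, Green 0.6725, Red 0.6277, Violet 0.6119, Blue 0.5900.
Largest remainders: Silver, Gold, Green, Red receive the extra seats.

Red: 4; Blue: 10; Green: 5; Gold: 5; Silver: 3; Violet: 11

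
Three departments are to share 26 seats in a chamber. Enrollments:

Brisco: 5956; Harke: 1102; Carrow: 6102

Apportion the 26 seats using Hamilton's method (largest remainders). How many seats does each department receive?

Total 13160; standard divisor 13160/26 ≈ 506.154.
Standard quotas: Brisco 11.7672, Harke 2.1772, Carrow 12.0556.
Lower quotas: Brisco 11, Harke 2, Carrow 12 (sum 25, leaving 1 seat).
Remainders in descending order: Brisco 0.7672, Harke 0.1772, Carrow 0.0556.
The surplus seat goes to Brisco.

Brisco: 12; Harke: 2; Carrow: 12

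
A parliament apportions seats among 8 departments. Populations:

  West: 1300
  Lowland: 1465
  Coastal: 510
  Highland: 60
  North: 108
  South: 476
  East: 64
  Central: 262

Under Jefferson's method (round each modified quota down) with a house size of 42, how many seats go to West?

14

Standard divisor 4245/42 ≈ 101.071; standard quotas: West 12.862, Lowland 14.495, Coastal 5.046, Highland 0.594, North 1.069, South 4.710, East 0.633, Central 2.592.
Rounding down gives 12, 14, 5, 0, 1, 4, 0, 2 = 38 seats, so the divisor must be adjusted.
With modified divisor 92: modified quotas West 14.130, Lowland 15.924, Coastal 5.543, Highland 0.652, North 1.174, South 5.174, East 0.696, Central 2.848.
Rounding down: West 14, Lowland 15, Coastal 5, Highland 0, North 1, South 5, East 0, Central 2 (total 42).
West receives 14.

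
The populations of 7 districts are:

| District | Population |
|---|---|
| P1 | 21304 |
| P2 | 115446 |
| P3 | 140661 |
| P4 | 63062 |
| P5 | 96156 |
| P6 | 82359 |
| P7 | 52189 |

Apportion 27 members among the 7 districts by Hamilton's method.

The standard divisor is 571177/27 ≈ 21154.704.
Standard quotas: P1 1.0071, P2 5.4572, P3 6.6492, P4 2.9810, P5 4.5454, P6 3.8932, P7 2.4670.
Lower quotas: P1 1, P2 5, P3 6, P4 2, P5 4, P6 3, P7 2 (sum 23, leaving 4 seats).
Remainders in descending order: P4 0.9810, P6 0.8932, P3 0.6492, P5 0.5454, P7 0.4670, P2 0.4572, P1 0.0071.
The surplus seats go to P4, P6, P3, P5.

P1=1; P2=5; P3=7; P4=3; P5=5; P6=4; P7=2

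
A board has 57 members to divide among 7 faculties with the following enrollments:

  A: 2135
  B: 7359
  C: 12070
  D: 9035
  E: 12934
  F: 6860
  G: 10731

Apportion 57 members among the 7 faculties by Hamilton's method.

A 2; B 7; C 11; D 9; E 12; F 6; G 10

Standard divisor: 61124 ÷ 57 ≈ 1072.351.
Standard quotas: A 1.9910, B 6.8625, C 11.2556, D 8.4254, E 12.0614, F 6.3972, G 10.0070.
Lower quotas: A 1, B 6, C 11, D 8, E 12, F 6, G 10 (sum 54, leaving 3 seats).
Remainders in descending order: A 0.9910, B 0.8625, D 0.4254, F 0.3972, C 0.2556, E 0.0614, G 0.0070.
Largest remainders: A, B, D receive the extra seats.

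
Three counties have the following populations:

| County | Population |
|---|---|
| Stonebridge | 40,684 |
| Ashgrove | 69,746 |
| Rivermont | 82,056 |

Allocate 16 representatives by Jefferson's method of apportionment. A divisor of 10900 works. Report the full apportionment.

With modified divisor 10900: modified quotas Stonebridge 3.732, Ashgrove 6.399, Rivermont 7.528.
Rounding down: Stonebridge 3, Ashgrove 6, Rivermont 7 (total 16).

Stonebridge 3, Ashgrove 6, Rivermont 7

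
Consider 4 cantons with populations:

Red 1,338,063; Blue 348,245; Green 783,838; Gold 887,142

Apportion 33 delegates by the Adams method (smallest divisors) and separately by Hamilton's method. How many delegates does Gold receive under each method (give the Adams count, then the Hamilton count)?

8 and 9

Adams: Red 13, Blue 4, Green 8, Gold 8.
Hamilton: Red 13, Blue 3, Green 8, Gold 9.
Gold gets 8 under Adams and 9 under Hamilton.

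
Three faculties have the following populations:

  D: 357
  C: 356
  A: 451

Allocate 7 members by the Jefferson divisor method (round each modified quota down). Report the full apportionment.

D 2, C 2, A 3

Standard divisor 1164/7 ≈ 166.286; standard quotas: D 2.147, C 2.141, A 2.712.
Rounding down gives 2, 2, 2 = 6 seats, so the divisor must be adjusted.
With modified divisor 130: modified quotas D 2.746, C 2.738, A 3.469.
Rounding down: D 2, C 2, A 3 (total 7).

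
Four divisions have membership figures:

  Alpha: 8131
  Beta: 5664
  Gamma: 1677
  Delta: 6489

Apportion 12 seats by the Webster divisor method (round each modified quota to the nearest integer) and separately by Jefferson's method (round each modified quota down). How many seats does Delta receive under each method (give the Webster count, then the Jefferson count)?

Webster: Alpha 4, Beta 3, Gamma 1, Delta 4.
Jefferson: Alpha 5, Beta 3, Gamma 1, Delta 3.
Delta gets 4 under Webster and 3 under Jefferson.

4 and 3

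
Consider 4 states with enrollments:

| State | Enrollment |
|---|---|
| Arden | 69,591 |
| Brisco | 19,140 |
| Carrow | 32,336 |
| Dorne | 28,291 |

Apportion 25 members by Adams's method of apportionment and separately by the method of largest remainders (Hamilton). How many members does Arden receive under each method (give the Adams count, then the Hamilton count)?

11 and 12

Adams: Arden 11, Brisco 3, Carrow 6, Dorne 5.
Hamilton: Arden 12, Brisco 3, Carrow 5, Dorne 5.
Arden gets 11 under Adams and 12 under Hamilton.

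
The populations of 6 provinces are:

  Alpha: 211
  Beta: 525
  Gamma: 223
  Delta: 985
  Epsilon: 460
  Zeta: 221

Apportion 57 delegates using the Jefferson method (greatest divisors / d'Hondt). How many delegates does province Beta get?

Standard divisor 2625/57 ≈ 46.053; standard quotas: Alpha 4.582, Beta 11.400, Gamma 4.842, Delta 21.389, Epsilon 9.989, Zeta 4.799.
Rounding down gives 4, 11, 4, 21, 9, 4 = 53 seats, so the divisor must be adjusted.
With modified divisor 44: modified quotas Alpha 4.795, Beta 11.932, Gamma 5.068, Delta 22.386, Epsilon 10.455, Zeta 5.023.
Rounding down: Alpha 4, Beta 11, Gamma 5, Delta 22, Epsilon 10, Zeta 5 (total 57).
Beta receives 11.

11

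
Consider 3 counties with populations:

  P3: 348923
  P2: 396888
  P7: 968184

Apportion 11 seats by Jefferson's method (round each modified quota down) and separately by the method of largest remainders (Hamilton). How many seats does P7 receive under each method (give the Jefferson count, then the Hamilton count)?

Jefferson: P3 2, P2 2, P7 7.
Hamilton: P3 2, P2 3, P7 6.
P7 gets 7 under Jefferson and 6 under Hamilton.

7 and 6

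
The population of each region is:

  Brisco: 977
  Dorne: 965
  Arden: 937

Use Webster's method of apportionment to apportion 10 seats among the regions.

Brisco 4; Dorne 3; Arden 3

Standard divisor 2879/10 ≈ 287.9; standard quotas: Brisco 3.394, Dorne 3.352, Arden 3.255.
Rounding to the nearest integer gives 3, 3, 3 = 9 seats, so the divisor must be adjusted.
With modified divisor 277.4: modified quotas Brisco 3.522, Dorne 3.479, Arden 3.378.
Rounding to the nearest integer: Brisco 4, Dorne 3, Arden 3 (total 10).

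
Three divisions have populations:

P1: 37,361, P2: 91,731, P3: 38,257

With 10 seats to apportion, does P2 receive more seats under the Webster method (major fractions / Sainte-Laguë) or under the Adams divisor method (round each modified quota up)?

Webster: P1 2, P2 6, P3 2.
Adams: P1 2, P2 5, P3 3.
P2 gets 6 under Webster and 5 under Adams.

Webster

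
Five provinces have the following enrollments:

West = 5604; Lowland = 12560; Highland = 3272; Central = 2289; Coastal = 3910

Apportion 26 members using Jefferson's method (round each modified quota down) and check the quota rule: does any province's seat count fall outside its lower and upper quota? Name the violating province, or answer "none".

Standard quotas: West 5.272, Lowland 11.817, Highland 3.078, Central 2.154, Coastal 3.679.
Jefferson allocation: West 5, Lowland 12, Highland 3, Central 2, Coastal 4.
Every allocation lies between the lower and upper quota.

none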